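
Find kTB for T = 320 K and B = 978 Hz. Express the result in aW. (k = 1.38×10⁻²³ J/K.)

4.32 aW

P_n = kTB = 1.38×10⁻²³ × 320 × 9.78×10² = 4.32×10⁻¹⁸ W = 4.32 aW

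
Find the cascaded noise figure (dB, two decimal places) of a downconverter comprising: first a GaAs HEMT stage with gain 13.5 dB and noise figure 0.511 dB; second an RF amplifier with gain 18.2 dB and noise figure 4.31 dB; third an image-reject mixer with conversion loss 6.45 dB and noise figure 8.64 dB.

Convert to linear (a loss of L dB is a gain of −L dB): F_i = 10^(NF_i/10), G_i = 10^(G_i,dB/10)
  Stage 1: F_1 = 10^(0.511/10) = 1.125, G_1 = 10^(13.5/10) = 22.39
  Stage 2: F_2 = 10^(4.31/10) = 2.698, G_2 = 10^(18.2/10) = 66.07
  Stage 3: F_3 = 10^(8.64/10) = 7.311, G_3 = 10^(−6.45/10) = 0.2265
Friis cascade:
  F = 1.125 + (2.698 − 1)/22.39 + (7.311 − 1)/1479 = 1.205
NF = 10 log₁₀(1.205) = 0.81 dB

0.81 dB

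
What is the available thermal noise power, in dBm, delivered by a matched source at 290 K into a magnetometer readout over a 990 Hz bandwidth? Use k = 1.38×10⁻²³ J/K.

P_n = kTB = 1.38×10⁻²³ × 290 × 9.90×10² = 3.96×10⁻¹⁸ W
In dBm: 10 log₁₀(3.96×10⁻¹⁸ / 10⁻³) = −144.0 dBm

−144.0 dBm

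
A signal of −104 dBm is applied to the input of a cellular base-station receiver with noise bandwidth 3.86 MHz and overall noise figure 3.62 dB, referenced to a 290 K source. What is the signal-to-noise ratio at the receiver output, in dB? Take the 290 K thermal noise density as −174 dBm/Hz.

Noise floor: N = −174 + 10 log₁₀(B) + NF
10 log₁₀(3.86×10⁶) = 65.87 dB
N = −174 + 65.87 + 3.62 = −104.51 dBm
SNR = P_sig − N = −104 − (−104.51) = 0.51 dB → 0.5 dB

0.5 dB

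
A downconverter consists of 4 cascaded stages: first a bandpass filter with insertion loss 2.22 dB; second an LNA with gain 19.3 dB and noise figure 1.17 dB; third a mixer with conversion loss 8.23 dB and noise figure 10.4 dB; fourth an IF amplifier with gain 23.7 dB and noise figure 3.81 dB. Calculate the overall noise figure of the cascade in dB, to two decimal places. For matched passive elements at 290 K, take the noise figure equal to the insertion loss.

4.08 dB

Convert to linear (a loss of L dB is a gain of −L dB): F_i = 10^(NF_i/10), G_i = 10^(G_i,dB/10)
  Stage 1: F_1 = 10^(2.22/10) = 1.667, G_1 = 10^(−2.22/10) = 0.5998
  Stage 2: F_2 = 10^(1.17/10) = 1.309, G_2 = 10^(19.3/10) = 85.11
  Stage 3: F_3 = 10^(10.4/10) = 10.96, G_3 = 10^(−8.23/10) = 0.1503
  Stage 4: F_4 = 10^(3.81/10) = 2.404, G_4 = 10^(23.7/10) = 234.4
Friis cascade:
  F = 1.667 + (1.309 − 1)/0.5998 + (10.96 − 1)/51.05 + (2.404 − 1)/7.674 = 2.561
NF = 10 log₁₀(2.561) = 4.08 dB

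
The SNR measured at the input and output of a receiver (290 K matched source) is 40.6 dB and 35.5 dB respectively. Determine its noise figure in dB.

NF (dB) = SNR_in(dB) − SNR_out(dB) when the source is at T₀
NF = 40.6 − 35.5 = 5.1 dB

5.1 dB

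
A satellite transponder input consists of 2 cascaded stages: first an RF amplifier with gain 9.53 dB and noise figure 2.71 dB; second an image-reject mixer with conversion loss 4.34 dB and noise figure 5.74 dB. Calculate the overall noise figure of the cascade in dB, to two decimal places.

Convert to linear (a loss of L dB is a gain of −L dB): F_i = 10^(NF_i/10), G_i = 10^(G_i,dB/10)
  Stage 1: F_1 = 10^(2.71/10) = 1.866, G_1 = 10^(9.53/10) = 8.974
  Stage 2: F_2 = 10^(5.74/10) = 3.750, G_2 = 10^(−4.34/10) = 0.3681
Friis cascade:
  F = 1.866 + (3.750 − 1)/8.974 = 2.173
NF = 10 log₁₀(2.173) = 3.37 dB

3.37 dB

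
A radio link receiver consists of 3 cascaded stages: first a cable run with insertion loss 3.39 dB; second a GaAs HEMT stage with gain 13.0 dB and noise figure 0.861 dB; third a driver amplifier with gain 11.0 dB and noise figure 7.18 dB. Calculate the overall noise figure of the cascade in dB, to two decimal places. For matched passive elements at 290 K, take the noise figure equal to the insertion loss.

Convert to linear (a loss of L dB is a gain of −L dB): F_i = 10^(NF_i/10), G_i = 10^(G_i,dB/10)
  Stage 1: F_1 = 10^(3.39/10) = 2.183, G_1 = 10^(−3.39/10) = 0.4581
  Stage 2: F_2 = 10^(0.861/10) = 1.219, G_2 = 10^(13.0/10) = 19.95
  Stage 3: F_3 = 10^(7.18/10) = 5.224, G_3 = 10^(11.0/10) = 12.59
Friis cascade:
  F = 2.183 + (1.219 − 1)/0.4581 + (5.224 − 1)/9.141 = 3.123
NF = 10 log₁₀(3.123) = 4.95 dB

4.95 dB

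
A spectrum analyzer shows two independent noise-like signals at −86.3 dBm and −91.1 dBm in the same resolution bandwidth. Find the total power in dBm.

−85.1 dBm

Convert to linear, add, convert back:
P₁ = 2.34×10⁻¹² W, P₂ = 7.76×10⁻¹³ W
P_tot = 3.12×10⁻¹² W → 10 log₁₀(P_tot / 10⁻³) = −85.1 dBm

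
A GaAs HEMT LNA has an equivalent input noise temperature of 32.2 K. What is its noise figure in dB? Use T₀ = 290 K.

0.457 dB

F = 1 + T_e/T₀ = 1 + 32.2/290 = 1.11103
NF = 10 log₁₀(1.11103) = 0.457 dB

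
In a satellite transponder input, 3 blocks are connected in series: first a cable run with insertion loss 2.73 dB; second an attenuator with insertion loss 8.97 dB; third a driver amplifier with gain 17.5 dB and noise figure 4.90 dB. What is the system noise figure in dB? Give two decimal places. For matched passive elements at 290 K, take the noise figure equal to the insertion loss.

16.60 dB

Convert to linear (a loss of L dB is a gain of −L dB): F_i = 10^(NF_i/10), G_i = 10^(G_i,dB/10)
  Stage 1: F_1 = 10^(2.73/10) = 1.875, G_1 = 10^(−2.73/10) = 0.5333
  Stage 2: F_2 = 10^(8.97/10) = 7.889, G_2 = 10^(−8.97/10) = 0.1268
  Stage 3: F_3 = 10^(4.90/10) = 3.090, G_3 = 10^(17.5/10) = 56.23
Friis cascade:
  F = 1.875 + (7.889 − 1)/0.5333 + (3.090 − 1)/0.06761 = 45.71
NF = 10 log₁₀(45.71) = 16.60 dB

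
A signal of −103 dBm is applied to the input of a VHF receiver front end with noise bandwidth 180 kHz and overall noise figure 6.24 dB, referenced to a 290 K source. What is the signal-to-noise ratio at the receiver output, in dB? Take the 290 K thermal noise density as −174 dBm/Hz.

12.2 dB

Noise floor: N = −174 + 10 log₁₀(B) + NF
10 log₁₀(1.80×10⁵) = 52.55 dB
N = −174 + 52.55 + 6.24 = −115.21 dBm
SNR = P_sig − N = −103 − (−115.21) = 12.21 dB → 12.2 dB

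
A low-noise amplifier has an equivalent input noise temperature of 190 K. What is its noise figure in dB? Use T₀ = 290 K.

F = 1 + T_e/T₀ = 1 + 190/290 = 1.65517
NF = 10 log₁₀(1.65517) = 2.19 dB

2.19 dB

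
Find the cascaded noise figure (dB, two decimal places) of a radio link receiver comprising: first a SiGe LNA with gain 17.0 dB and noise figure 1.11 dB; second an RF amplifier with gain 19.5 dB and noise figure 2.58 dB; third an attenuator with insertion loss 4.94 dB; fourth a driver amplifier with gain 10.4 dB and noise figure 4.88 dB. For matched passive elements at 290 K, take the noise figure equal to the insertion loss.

Convert to linear (a loss of L dB is a gain of −L dB): F_i = 10^(NF_i/10), G_i = 10^(G_i,dB/10)
  Stage 1: F_1 = 10^(1.11/10) = 1.291, G_1 = 10^(17.0/10) = 50.12
  Stage 2: F_2 = 10^(2.58/10) = 1.811, G_2 = 10^(19.5/10) = 89.13
  Stage 3: F_3 = 10^(4.94/10) = 3.119, G_3 = 10^(−4.94/10) = 0.3206
  Stage 4: F_4 = 10^(4.88/10) = 3.076, G_4 = 10^(10.4/10) = 10.96
Friis cascade:
  F = 1.291 + (1.811 − 1)/50.12 + (3.119 − 1)/4467 + (3.076 − 1)/1432 = 1.309
NF = 10 log₁₀(1.309) = 1.17 dB

1.17 dB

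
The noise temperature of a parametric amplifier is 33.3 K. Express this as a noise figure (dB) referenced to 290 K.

0.472 dB

F = 1 + T_e/T₀ = 1 + 33.3/290 = 1.11483
NF = 10 log₁₀(1.11483) = 0.472 dB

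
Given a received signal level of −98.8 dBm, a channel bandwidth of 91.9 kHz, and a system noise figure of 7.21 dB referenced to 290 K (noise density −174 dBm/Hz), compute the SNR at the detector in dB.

18.4 dB

Noise floor: N = −174 + 10 log₁₀(B) + NF
10 log₁₀(9.19×10⁴) = 49.63 dB
N = −174 + 49.63 + 7.21 = −117.16 dBm
SNR = P_sig − N = −98.8 − (−117.16) = 18.36 dB → 18.4 dB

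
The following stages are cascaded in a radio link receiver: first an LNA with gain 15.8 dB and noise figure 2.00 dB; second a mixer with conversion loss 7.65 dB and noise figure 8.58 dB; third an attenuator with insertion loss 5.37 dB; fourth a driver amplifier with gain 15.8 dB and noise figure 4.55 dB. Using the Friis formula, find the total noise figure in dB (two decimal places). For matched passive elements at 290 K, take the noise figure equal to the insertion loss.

4.91 dB

Convert to linear (a loss of L dB is a gain of −L dB): F_i = 10^(NF_i/10), G_i = 10^(G_i,dB/10)
  Stage 1: F_1 = 10^(2.00/10) = 1.585, G_1 = 10^(15.8/10) = 38.02
  Stage 2: F_2 = 10^(8.58/10) = 7.211, G_2 = 10^(−7.65/10) = 0.1718
  Stage 3: F_3 = 10^(5.37/10) = 3.443, G_3 = 10^(−5.37/10) = 0.2904
  Stage 4: F_4 = 10^(4.55/10) = 2.851, G_4 = 10^(15.8/10) = 38.02
Friis cascade:
  F = 1.585 + (7.211 − 1)/38.02 + (3.443 − 1)/6.531 + (2.851 − 1)/1.897 = 3.098
NF = 10 log₁₀(3.098) = 4.91 dB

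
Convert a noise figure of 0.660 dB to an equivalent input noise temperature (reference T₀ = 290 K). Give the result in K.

F = 10^(0.660/10) = 1.16413
T_e = (F − 1)·T₀ = (1.16413 − 1) × 290 = 47.6 K

47.6 K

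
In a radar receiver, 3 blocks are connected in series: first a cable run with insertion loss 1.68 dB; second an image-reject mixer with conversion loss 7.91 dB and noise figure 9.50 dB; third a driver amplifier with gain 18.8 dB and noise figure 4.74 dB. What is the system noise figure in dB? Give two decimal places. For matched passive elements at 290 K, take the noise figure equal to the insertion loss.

Convert to linear (a loss of L dB is a gain of −L dB): F_i = 10^(NF_i/10), G_i = 10^(G_i,dB/10)
  Stage 1: F_1 = 10^(1.68/10) = 1.472, G_1 = 10^(−1.68/10) = 0.6792
  Stage 2: F_2 = 10^(9.50/10) = 8.913, G_2 = 10^(−7.91/10) = 0.1618
  Stage 3: F_3 = 10^(4.74/10) = 2.979, G_3 = 10^(18.8/10) = 75.86
Friis cascade:
  F = 1.472 + (8.913 − 1)/0.6792 + (2.979 − 1)/0.1099 = 31.12
NF = 10 log₁₀(31.12) = 14.93 dB

14.93 dB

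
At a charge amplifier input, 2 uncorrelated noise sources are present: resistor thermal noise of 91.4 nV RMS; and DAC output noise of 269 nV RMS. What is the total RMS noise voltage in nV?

Uncorrelated sources add in power (mean-square): V_tot = √(ΣV_i²)
V_tot = √[(9.14×10⁻⁸)² + (2.69×10⁻⁷)²] = 2.84×10⁻⁷ V = 284 nV

284 nV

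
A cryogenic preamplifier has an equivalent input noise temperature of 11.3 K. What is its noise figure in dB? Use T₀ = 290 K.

0.166 dB

F = 1 + T_e/T₀ = 1 + 11.3/290 = 1.03897
NF = 10 log₁₀(1.03897) = 0.166 dB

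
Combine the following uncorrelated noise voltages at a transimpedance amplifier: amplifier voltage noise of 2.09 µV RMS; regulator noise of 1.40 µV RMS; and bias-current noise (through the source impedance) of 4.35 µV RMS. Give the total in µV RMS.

5.02 µV

Uncorrelated sources add in power (mean-square): V_tot = √(ΣV_i²)
V_tot = √[(2.09×10⁻⁶)² + (1.40×10⁻⁶)² + (4.35×10⁻⁶)²] = 5.02×10⁻⁶ V = 5.02 µV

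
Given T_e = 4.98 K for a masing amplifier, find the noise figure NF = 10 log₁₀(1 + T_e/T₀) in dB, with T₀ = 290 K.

0.074 dB

F = 1 + T_e/T₀ = 1 + 4.98/290 = 1.01717
NF = 10 log₁₀(1.01717) = 0.074 dB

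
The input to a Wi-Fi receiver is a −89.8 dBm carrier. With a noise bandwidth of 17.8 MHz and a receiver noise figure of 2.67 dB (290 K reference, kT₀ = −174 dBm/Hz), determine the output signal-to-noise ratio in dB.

Noise floor: N = −174 + 10 log₁₀(B) + NF
10 log₁₀(1.78×10⁷) = 72.5 dB
N = −174 + 72.5 + 2.67 = −98.83 dBm
SNR = P_sig − N = −89.8 − (−98.83) = 9.03 dB → 9.0 dB

9.0 dB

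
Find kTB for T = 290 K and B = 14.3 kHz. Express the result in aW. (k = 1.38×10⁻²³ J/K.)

P_n = kTB = 1.38×10⁻²³ × 290 × 1.43×10⁴ = 5.72×10⁻¹⁷ W = 57.2 aW

57.2 aW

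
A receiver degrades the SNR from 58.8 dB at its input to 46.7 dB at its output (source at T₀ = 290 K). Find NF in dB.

12.1 dB

NF (dB) = SNR_in(dB) − SNR_out(dB) when the source is at T₀
NF = 58.8 − 46.7 = 12.1 dB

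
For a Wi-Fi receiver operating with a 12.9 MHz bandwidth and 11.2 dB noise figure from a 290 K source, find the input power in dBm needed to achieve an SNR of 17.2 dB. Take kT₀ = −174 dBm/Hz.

Sensitivity = −174 + 10 log₁₀(B) + NF + SNR_min
= −174 + 71.11 + 11.2 + 17.2
= −74.49 dBm → −74.5 dBm

−74.5 dBm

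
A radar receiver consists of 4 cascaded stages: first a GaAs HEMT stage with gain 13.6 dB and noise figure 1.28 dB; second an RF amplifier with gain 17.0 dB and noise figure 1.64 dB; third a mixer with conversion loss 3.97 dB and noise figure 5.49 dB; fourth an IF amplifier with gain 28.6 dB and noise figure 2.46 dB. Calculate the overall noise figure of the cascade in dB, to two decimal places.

Convert to linear (a loss of L dB is a gain of −L dB): F_i = 10^(NF_i/10), G_i = 10^(G_i,dB/10)
  Stage 1: F_1 = 10^(1.28/10) = 1.343, G_1 = 10^(13.6/10) = 22.91
  Stage 2: F_2 = 10^(1.64/10) = 1.459, G_2 = 10^(17.0/10) = 50.12
  Stage 3: F_3 = 10^(5.49/10) = 3.540, G_3 = 10^(−3.97/10) = 0.4009
  Stage 4: F_4 = 10^(2.46/10) = 1.762, G_4 = 10^(28.6/10) = 724.4
Friis cascade:
  F = 1.343 + (1.459 − 1)/22.91 + (3.540 − 1)/1148 + (1.762 − 1)/460.3 = 1.367
NF = 10 log₁₀(1.367) = 1.36 dB

1.36 dB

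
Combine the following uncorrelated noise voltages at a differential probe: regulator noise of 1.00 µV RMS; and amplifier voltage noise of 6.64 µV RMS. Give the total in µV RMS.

Uncorrelated sources add in power (mean-square): V_tot = √(ΣV_i²)
V_tot = √[(1.00×10⁻⁶)² + (6.64×10⁻⁶)²] = 6.71×10⁻⁶ V = 6.71 µV

6.71 µV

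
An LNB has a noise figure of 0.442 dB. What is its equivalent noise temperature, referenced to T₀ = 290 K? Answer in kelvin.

F = 10^(0.442/10) = 1.10713
T_e = (F − 1)·T₀ = (1.10713 − 1) × 290 = 31.1 K

31.1 K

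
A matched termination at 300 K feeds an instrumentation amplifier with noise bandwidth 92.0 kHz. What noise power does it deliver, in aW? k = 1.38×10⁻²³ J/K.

P_n = kTB = 1.38×10⁻²³ × 300 × 9.20×10⁴ = 3.81×10⁻¹⁶ W = 381 aW

381 aW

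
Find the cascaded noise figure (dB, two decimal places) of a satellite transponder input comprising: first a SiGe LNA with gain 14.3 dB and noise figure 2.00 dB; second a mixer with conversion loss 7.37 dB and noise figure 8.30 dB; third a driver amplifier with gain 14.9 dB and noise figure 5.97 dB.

Convert to linear (a loss of L dB is a gain of −L dB): F_i = 10^(NF_i/10), G_i = 10^(G_i,dB/10)
  Stage 1: F_1 = 10^(2.00/10) = 1.585, G_1 = 10^(14.3/10) = 26.92
  Stage 2: F_2 = 10^(8.30/10) = 6.761, G_2 = 10^(−7.37/10) = 0.1832
  Stage 3: F_3 = 10^(5.97/10) = 3.954, G_3 = 10^(14.9/10) = 30.90
Friis cascade:
  F = 1.585 + (6.761 − 1)/26.92 + (3.954 − 1)/4.932 = 2.398
NF = 10 log₁₀(2.398) = 3.80 dB

3.80 dB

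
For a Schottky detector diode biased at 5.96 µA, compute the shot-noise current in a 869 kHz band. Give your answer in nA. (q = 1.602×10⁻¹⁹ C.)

I_n = √(2qI·B)
2qI·B = 2 × 1.602×10⁻¹⁹ × 5.96×10⁻⁶ × 8.69×10⁵ = 1.66×10⁻¹⁸ A²
I_n = √(1.66×10⁻¹⁸) = 1.29×10⁻⁹ A = 1.29 nA

1.29 nA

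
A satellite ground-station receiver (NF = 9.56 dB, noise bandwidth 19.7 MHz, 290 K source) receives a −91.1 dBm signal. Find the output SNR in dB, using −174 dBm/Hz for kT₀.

0.4 dB

Noise floor: N = −174 + 10 log₁₀(B) + NF
10 log₁₀(1.97×10⁷) = 72.94 dB
N = −174 + 72.94 + 9.56 = −91.50 dBm
SNR = P_sig − N = −91.1 − (−91.50) = 0.40 dB → 0.4 dB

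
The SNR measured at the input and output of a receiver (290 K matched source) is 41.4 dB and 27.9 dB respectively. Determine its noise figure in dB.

NF (dB) = SNR_in(dB) − SNR_out(dB) when the source is at T₀
NF = 41.4 − 27.9 = 13.5 dB

13.5 dB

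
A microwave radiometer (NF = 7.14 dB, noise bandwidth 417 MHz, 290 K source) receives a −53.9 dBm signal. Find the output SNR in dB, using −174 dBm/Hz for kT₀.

Noise floor: N = −174 + 10 log₁₀(B) + NF
10 log₁₀(4.17×10⁸) = 86.2 dB
N = −174 + 86.2 + 7.14 = −80.66 dBm
SNR = P_sig − N = −53.9 − (−80.66) = 26.76 dB → 26.8 dB

26.8 dB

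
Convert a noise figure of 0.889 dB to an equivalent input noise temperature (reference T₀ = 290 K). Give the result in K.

F = 10^(0.889/10) = 1.22716
T_e = (F − 1)·T₀ = (1.22716 − 1) × 290 = 65.9 K

65.9 K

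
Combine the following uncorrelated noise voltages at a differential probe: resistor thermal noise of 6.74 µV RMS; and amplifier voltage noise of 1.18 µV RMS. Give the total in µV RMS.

Uncorrelated sources add in power (mean-square): V_tot = √(ΣV_i²)
V_tot = √[(6.74×10⁻⁶)² + (1.18×10⁻⁶)²] = 6.84×10⁻⁶ V = 6.84 µV

6.84 µV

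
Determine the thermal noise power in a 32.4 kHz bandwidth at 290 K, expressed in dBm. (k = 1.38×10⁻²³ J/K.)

−128.9 dBm

P_n = kTB = 1.38×10⁻²³ × 290 × 3.24×10⁴ = 1.30×10⁻¹⁶ W
In dBm: 10 log₁₀(1.30×10⁻¹⁶ / 10⁻³) = −128.9 dBm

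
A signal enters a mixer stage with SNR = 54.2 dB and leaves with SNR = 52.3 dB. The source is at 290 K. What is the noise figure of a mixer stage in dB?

NF (dB) = SNR_in(dB) − SNR_out(dB) when the source is at T₀
NF = 54.2 − 52.3 = 1.9 dB

1.9 dB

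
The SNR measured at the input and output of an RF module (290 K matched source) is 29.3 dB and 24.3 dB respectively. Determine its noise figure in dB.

NF (dB) = SNR_in(dB) − SNR_out(dB) when the source is at T₀
NF = 29.3 − 24.3 = 5.0 dB

5.0 dB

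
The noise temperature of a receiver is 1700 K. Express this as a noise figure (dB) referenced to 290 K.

F = 1 + T_e/T₀ = 1 + 1700/290 = 6.86207
NF = 10 log₁₀(6.86207) = 8.36 dB

8.36 dB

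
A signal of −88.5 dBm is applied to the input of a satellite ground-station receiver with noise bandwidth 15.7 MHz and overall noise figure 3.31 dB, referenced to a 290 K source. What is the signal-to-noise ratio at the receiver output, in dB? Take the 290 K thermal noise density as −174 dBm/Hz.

10.2 dB

Noise floor: N = −174 + 10 log₁₀(B) + NF
10 log₁₀(1.57×10⁷) = 71.96 dB
N = −174 + 71.96 + 3.31 = −98.73 dBm
SNR = P_sig − N = −88.5 − (−98.73) = 10.23 dB → 10.2 dB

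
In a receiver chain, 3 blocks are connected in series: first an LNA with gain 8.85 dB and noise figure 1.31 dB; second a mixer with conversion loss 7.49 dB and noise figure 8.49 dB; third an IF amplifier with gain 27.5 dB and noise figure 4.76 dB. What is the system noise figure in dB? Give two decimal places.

Convert to linear (a loss of L dB is a gain of −L dB): F_i = 10^(NF_i/10), G_i = 10^(G_i,dB/10)
  Stage 1: F_1 = 10^(1.31/10) = 1.352, G_1 = 10^(8.85/10) = 7.674
  Stage 2: F_2 = 10^(8.49/10) = 7.063, G_2 = 10^(−7.49/10) = 0.1782
  Stage 3: F_3 = 10^(4.76/10) = 2.992, G_3 = 10^(27.5/10) = 562.3
Friis cascade:
  F = 1.352 + (7.063 − 1)/7.674 + (2.992 − 1)/1.368 = 3.599
NF = 10 log₁₀(3.599) = 5.56 dB

5.56 dB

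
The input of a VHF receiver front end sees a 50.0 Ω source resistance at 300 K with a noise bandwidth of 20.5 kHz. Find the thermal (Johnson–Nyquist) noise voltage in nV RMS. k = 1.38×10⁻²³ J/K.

V_n = √(4kTRB)
4kTRB = 4 × 1.38×10⁻²³ × 300 × 5.00×10¹ × 2.05×10⁴ = 1.70×10⁻¹⁴ V²
V_n = √(1.70×10⁻¹⁴) = 1.30×10⁻⁷ V = 130 nV

130 nV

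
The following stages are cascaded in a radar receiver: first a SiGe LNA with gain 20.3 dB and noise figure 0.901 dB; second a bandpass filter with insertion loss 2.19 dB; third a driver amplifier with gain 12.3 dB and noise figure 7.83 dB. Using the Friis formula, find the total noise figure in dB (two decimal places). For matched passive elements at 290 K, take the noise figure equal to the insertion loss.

1.19 dB

Convert to linear (a loss of L dB is a gain of −L dB): F_i = 10^(NF_i/10), G_i = 10^(G_i,dB/10)
  Stage 1: F_1 = 10^(0.901/10) = 1.231, G_1 = 10^(20.3/10) = 107.2
  Stage 2: F_2 = 10^(2.19/10) = 1.656, G_2 = 10^(−2.19/10) = 0.6039
  Stage 3: F_3 = 10^(7.83/10) = 6.067, G_3 = 10^(12.3/10) = 16.98
Friis cascade:
  F = 1.231 + (1.656 − 1)/107.2 + (6.067 − 1)/64.71 = 1.315
NF = 10 log₁₀(1.315) = 1.19 dB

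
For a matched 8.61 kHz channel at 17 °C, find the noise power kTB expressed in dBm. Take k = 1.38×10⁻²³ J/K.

−134.6 dBm

T = 17 °C + 273.15 = 290.15 K
P_n = kTB = 1.38×10⁻²³ × 290.15 × 8.61×10³ = 3.45×10⁻¹⁷ W
In dBm: 10 log₁₀(3.45×10⁻¹⁷ / 10⁻³) = −134.6 dBm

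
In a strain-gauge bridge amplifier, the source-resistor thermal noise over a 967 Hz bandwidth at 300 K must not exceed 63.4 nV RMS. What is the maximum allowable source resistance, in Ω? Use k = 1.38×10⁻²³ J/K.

Johnson–Nyquist: V_n = √(4kTRB) ⇒ R = V_n² / (4kTB)
4kTB = 4 × 1.38×10⁻²³ × 300 × 9.67×10² = 1.60×10⁻¹⁷
R = (6.34×10⁻⁸)² / 1.60×10⁻¹⁷ = 2.51×10² Ω = 251 Ω

251 Ω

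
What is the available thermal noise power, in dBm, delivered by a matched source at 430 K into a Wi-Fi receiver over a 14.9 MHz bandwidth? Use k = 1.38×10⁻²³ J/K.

P_n = kTB = 1.38×10⁻²³ × 430 × 1.49×10⁷ = 8.84×10⁻¹⁴ W
In dBm: 10 log₁₀(8.84×10⁻¹⁴ / 10⁻³) = −100.5 dBm

−100.5 dBm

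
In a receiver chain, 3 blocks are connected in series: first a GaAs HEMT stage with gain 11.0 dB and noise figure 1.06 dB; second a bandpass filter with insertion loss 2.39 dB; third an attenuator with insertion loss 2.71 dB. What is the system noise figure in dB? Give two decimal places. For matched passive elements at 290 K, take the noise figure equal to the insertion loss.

1.63 dB

Convert to linear (a loss of L dB is a gain of −L dB): F_i = 10^(NF_i/10), G_i = 10^(G_i,dB/10)
  Stage 1: F_1 = 10^(1.06/10) = 1.276, G_1 = 10^(11.0/10) = 12.59
  Stage 2: F_2 = 10^(2.39/10) = 1.734, G_2 = 10^(−2.39/10) = 0.5768
  Stage 3: F_3 = 10^(2.71/10) = 1.866, G_3 = 10^(−2.71/10) = 0.5358
Friis cascade:
  F = 1.276 + (1.734 − 1)/12.59 + (1.866 − 1)/7.261 = 1.454
NF = 10 log₁₀(1.454) = 1.63 dB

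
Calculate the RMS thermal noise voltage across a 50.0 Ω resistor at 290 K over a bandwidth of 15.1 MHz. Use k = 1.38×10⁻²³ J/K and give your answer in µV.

3.48 µV

V_n = √(4kTRB)
4kTRB = 4 × 1.38×10⁻²³ × 290 × 5.00×10¹ × 1.51×10⁷ = 1.21×10⁻¹¹ V²
V_n = √(1.21×10⁻¹¹) = 3.48×10⁻⁶ V = 3.48 µV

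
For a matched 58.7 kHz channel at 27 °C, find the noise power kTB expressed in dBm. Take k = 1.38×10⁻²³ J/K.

T = 27 °C + 273.15 = 300.15 K
P_n = kTB = 1.38×10⁻²³ × 300.15 × 5.87×10⁴ = 2.43×10⁻¹⁶ W
In dBm: 10 log₁₀(2.43×10⁻¹⁶ / 10⁻³) = −126.1 dBm

−126.1 dBm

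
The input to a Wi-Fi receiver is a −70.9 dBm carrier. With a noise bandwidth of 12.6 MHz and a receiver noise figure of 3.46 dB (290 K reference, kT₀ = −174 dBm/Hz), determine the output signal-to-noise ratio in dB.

28.6 dB

Noise floor: N = −174 + 10 log₁₀(B) + NF
10 log₁₀(1.26×10⁷) = 71 dB
N = −174 + 71 + 3.46 = −99.54 dBm
SNR = P_sig − N = −70.9 − (−99.54) = 28.64 dB → 28.6 dB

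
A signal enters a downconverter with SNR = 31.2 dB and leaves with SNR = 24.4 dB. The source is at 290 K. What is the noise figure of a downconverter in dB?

NF (dB) = SNR_in(dB) − SNR_out(dB) when the source is at T₀
NF = 31.2 − 24.4 = 6.8 dB

6.8 dB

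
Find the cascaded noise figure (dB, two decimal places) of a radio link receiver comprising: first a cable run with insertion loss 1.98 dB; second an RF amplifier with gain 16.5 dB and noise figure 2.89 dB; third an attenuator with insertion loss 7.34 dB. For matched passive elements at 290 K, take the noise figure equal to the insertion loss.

5.09 dB

Convert to linear (a loss of L dB is a gain of −L dB): F_i = 10^(NF_i/10), G_i = 10^(G_i,dB/10)
  Stage 1: F_1 = 10^(1.98/10) = 1.578, G_1 = 10^(−1.98/10) = 0.6339
  Stage 2: F_2 = 10^(2.89/10) = 1.945, G_2 = 10^(16.5/10) = 44.67
  Stage 3: F_3 = 10^(7.34/10) = 5.420, G_3 = 10^(−7.34/10) = 0.1845
Friis cascade:
  F = 1.578 + (1.945 − 1)/0.6339 + (5.420 − 1)/28.31 = 3.225
NF = 10 log₁₀(3.225) = 5.09 dB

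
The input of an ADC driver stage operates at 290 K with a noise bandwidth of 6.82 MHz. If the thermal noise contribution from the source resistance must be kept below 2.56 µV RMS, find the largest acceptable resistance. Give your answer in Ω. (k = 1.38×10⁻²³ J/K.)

60.0 Ω

Johnson–Nyquist: V_n = √(4kTRB) ⇒ R = V_n² / (4kTB)
4kTB = 4 × 1.38×10⁻²³ × 290 × 6.82×10⁶ = 1.09×10⁻¹³
R = (2.56×10⁻⁶)² / 1.09×10⁻¹³ = 6.00×10¹ Ω = 60.0 Ω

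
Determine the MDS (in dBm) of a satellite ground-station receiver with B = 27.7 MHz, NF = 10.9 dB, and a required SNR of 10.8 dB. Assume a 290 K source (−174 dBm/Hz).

Sensitivity = −174 + 10 log₁₀(B) + NF + SNR_min
= −174 + 74.42 + 10.9 + 10.8
= −77.88 dBm → −77.9 dBm

−77.9 dBm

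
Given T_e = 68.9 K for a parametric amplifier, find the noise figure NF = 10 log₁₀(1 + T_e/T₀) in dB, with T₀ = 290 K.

F = 1 + T_e/T₀ = 1 + 68.9/290 = 1.23759
NF = 10 log₁₀(1.23759) = 0.926 dB

0.926 dB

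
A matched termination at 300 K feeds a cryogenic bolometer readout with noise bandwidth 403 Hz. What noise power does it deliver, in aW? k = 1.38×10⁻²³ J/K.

1.67 aW

P_n = kTB = 1.38×10⁻²³ × 300 × 4.03×10² = 1.67×10⁻¹⁸ W = 1.67 aW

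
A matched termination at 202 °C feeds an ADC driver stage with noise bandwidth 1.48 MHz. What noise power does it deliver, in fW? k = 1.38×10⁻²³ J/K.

9.70 fW

T = 202 °C + 273.15 = 475.15 K
P_n = kTB = 1.38×10⁻²³ × 475.15 × 1.48×10⁶ = 9.70×10⁻¹⁵ W = 9.70 fW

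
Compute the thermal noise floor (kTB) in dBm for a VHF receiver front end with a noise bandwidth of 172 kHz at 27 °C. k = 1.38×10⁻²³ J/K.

T = 27 °C + 273.15 = 300.15 K
P_n = kTB = 1.38×10⁻²³ × 300.15 × 1.72×10⁵ = 7.12×10⁻¹⁶ W
In dBm: 10 log₁₀(7.12×10⁻¹⁶ / 10⁻³) = −121.5 dBm

−121.5 dBm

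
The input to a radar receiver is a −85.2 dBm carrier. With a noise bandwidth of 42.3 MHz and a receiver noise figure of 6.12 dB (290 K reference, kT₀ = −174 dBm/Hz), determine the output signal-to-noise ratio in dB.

Noise floor: N = −174 + 10 log₁₀(B) + NF
10 log₁₀(4.23×10⁷) = 76.26 dB
N = −174 + 76.26 + 6.12 = −91.62 dBm
SNR = P_sig − N = −85.2 − (−91.62) = 6.42 dB → 6.4 dB

6.4 dB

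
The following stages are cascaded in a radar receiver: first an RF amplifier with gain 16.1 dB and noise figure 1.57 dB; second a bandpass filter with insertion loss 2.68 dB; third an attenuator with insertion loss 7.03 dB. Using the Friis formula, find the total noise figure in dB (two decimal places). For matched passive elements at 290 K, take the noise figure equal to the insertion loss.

2.15 dB

Convert to linear (a loss of L dB is a gain of −L dB): F_i = 10^(NF_i/10), G_i = 10^(G_i,dB/10)
  Stage 1: F_1 = 10^(1.57/10) = 1.435, G_1 = 10^(16.1/10) = 40.74
  Stage 2: F_2 = 10^(2.68/10) = 1.854, G_2 = 10^(−2.68/10) = 0.5395
  Stage 3: F_3 = 10^(7.03/10) = 5.047, G_3 = 10^(−7.03/10) = 0.1982
Friis cascade:
  F = 1.435 + (1.854 − 1)/40.74 + (5.047 − 1)/21.98 = 1.641
NF = 10 log₁₀(1.641) = 2.15 dB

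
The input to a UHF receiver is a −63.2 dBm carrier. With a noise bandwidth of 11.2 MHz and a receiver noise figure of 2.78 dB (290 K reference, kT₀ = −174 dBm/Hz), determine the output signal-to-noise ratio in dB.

37.5 dB

Noise floor: N = −174 + 10 log₁₀(B) + NF
10 log₁₀(1.12×10⁷) = 70.49 dB
N = −174 + 70.49 + 2.78 = −100.73 dBm
SNR = P_sig − N = −63.2 − (−100.73) = 37.53 dB → 37.5 dB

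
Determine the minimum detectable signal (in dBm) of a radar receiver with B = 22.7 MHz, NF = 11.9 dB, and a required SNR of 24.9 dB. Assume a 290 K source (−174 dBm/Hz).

−63.6 dBm

Sensitivity = −174 + 10 log₁₀(B) + NF + SNR_min
= −174 + 73.56 + 11.9 + 24.9
= −63.64 dBm → −63.6 dBm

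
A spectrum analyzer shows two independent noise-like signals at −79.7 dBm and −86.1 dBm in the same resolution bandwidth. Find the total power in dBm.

−78.8 dBm

Convert to linear, add, convert back:
P₁ = 1.07×10⁻¹¹ W, P₂ = 2.45×10⁻¹² W
P_tot = 1.32×10⁻¹¹ W → 10 log₁₀(P_tot / 10⁻³) = −78.8 dBm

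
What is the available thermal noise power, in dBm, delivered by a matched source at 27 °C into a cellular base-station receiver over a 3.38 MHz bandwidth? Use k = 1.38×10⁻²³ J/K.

T = 27 °C + 273.15 = 300.15 K
P_n = kTB = 1.38×10⁻²³ × 300.15 × 3.38×10⁶ = 1.40×10⁻¹⁴ W
In dBm: 10 log₁₀(1.40×10⁻¹⁴ / 10⁻³) = −108.5 dBm

−108.5 dBm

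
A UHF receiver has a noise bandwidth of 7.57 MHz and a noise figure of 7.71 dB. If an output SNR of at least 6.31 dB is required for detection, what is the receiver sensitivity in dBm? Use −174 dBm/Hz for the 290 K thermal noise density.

Sensitivity = −174 + 10 log₁₀(B) + NF + SNR_min
= −174 + 68.79 + 7.71 + 6.31
= −91.19 dBm → −91.2 dBm

−91.2 dBm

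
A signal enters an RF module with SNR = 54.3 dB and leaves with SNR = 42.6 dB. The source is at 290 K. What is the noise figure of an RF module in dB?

11.7 dB

NF (dB) = SNR_in(dB) − SNR_out(dB) when the source is at T₀
NF = 54.3 − 42.6 = 11.7 dB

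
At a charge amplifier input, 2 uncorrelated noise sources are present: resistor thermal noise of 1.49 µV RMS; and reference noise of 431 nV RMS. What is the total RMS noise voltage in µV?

Uncorrelated sources add in power (mean-square): V_tot = √(ΣV_i²)
V_tot = √[(1.49×10⁻⁶)² + (4.31×10⁻⁷)²] = 1.55×10⁻⁶ V = 1.55 µV

1.55 µV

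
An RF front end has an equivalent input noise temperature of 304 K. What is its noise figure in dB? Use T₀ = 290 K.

F = 1 + T_e/T₀ = 1 + 304/290 = 2.04828
NF = 10 log₁₀(2.04828) = 3.11 dB

3.11 dB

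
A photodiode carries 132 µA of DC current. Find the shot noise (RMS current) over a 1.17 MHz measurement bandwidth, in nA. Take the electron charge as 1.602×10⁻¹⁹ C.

7.03 nA

I_n = √(2qI·B)
2qI·B = 2 × 1.602×10⁻¹⁹ × 1.32×10⁻⁴ × 1.17×10⁶ = 4.95×10⁻¹⁷ A²
I_n = √(4.95×10⁻¹⁷) = 7.03×10⁻⁹ A = 7.03 nA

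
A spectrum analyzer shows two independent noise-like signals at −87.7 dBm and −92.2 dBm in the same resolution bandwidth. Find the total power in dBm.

Convert to linear, add, convert back:
P₁ = 1.70×10⁻¹² W, P₂ = 6.03×10⁻¹³ W
P_tot = 2.30×10⁻¹² W → 10 log₁₀(P_tot / 10⁻³) = −86.4 dBm

−86.4 dBm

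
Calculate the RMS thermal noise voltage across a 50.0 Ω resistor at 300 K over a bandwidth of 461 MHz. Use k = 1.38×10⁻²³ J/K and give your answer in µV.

19.5 µV

V_n = √(4kTRB)
4kTRB = 4 × 1.38×10⁻²³ × 300 × 5.00×10¹ × 4.61×10⁸ = 3.82×10⁻¹⁰ V²
V_n = √(3.82×10⁻¹⁰) = 1.95×10⁻⁵ V = 19.5 µV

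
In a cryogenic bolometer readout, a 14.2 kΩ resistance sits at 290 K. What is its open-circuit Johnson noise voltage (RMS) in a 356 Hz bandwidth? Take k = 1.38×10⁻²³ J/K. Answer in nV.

V_n = √(4kTRB)
4kTRB = 4 × 1.38×10⁻²³ × 290 × 1.42×10⁴ × 3.56×10² = 8.09×10⁻¹⁴ V²
V_n = √(8.09×10⁻¹⁴) = 2.84×10⁻⁷ V = 284 nV

284 nV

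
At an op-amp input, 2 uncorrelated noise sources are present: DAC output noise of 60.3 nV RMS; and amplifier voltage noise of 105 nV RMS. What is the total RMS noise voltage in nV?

Uncorrelated sources add in power (mean-square): V_tot = √(ΣV_i²)
V_tot = √[(6.03×10⁻⁸)² + (1.05×10⁻⁷)²] = 1.21×10⁻⁷ V = 121 nV

121 nV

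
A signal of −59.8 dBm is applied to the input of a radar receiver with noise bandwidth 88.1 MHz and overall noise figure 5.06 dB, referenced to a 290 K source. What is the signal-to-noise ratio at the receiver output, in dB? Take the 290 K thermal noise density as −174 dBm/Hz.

29.7 dB

Noise floor: N = −174 + 10 log₁₀(B) + NF
10 log₁₀(8.81×10⁷) = 79.45 dB
N = −174 + 79.45 + 5.06 = −89.49 dBm
SNR = P_sig − N = −59.8 − (−89.49) = 29.69 dB → 29.7 dB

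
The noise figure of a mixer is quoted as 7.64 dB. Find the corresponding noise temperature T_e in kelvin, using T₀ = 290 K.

1394 K

F = 10^(7.64/10) = 5.80764
T_e = (F − 1)·T₀ = (5.80764 − 1) × 290 = 1394 K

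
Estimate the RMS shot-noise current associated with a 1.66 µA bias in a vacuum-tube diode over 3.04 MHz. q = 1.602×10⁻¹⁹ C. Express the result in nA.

1.27 nA

I_n = √(2qI·B)
2qI·B = 2 × 1.602×10⁻¹⁹ × 1.66×10⁻⁶ × 3.04×10⁶ = 1.62×10⁻¹⁸ A²
I_n = √(1.62×10⁻¹⁸) = 1.27×10⁻⁹ A = 1.27 nA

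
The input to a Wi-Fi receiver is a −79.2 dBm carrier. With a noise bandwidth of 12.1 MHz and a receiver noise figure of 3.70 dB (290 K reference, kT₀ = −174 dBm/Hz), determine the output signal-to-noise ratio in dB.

20.3 dB

Noise floor: N = −174 + 10 log₁₀(B) + NF
10 log₁₀(1.21×10⁷) = 70.83 dB
N = −174 + 70.83 + 3.70 = −99.47 dBm
SNR = P_sig − N = −79.2 − (−99.47) = 20.27 dB → 20.3 dB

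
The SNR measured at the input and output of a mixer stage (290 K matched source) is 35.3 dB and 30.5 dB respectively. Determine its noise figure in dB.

4.8 dB

NF (dB) = SNR_in(dB) − SNR_out(dB) when the source is at T₀
NF = 35.3 − 30.5 = 4.8 dB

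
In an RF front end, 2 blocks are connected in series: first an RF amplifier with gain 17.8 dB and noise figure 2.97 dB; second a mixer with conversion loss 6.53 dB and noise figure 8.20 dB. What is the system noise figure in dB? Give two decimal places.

Convert to linear (a loss of L dB is a gain of −L dB): F_i = 10^(NF_i/10), G_i = 10^(G_i,dB/10)
  Stage 1: F_1 = 10^(2.97/10) = 1.982, G_1 = 10^(17.8/10) = 60.26
  Stage 2: F_2 = 10^(8.20/10) = 6.607, G_2 = 10^(−6.53/10) = 0.2223
Friis cascade:
  F = 1.982 + (6.607 − 1)/60.26 = 2.075
NF = 10 log₁₀(2.075) = 3.17 dB

3.17 dB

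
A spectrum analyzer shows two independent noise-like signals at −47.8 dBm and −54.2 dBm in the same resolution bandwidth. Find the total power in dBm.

Convert to linear, add, convert back:
P₁ = 1.66×10⁻⁸ W, P₂ = 3.80×10⁻⁹ W
P_tot = 2.04×10⁻⁸ W → 10 log₁₀(P_tot / 10⁻³) = −46.9 dBm

−46.9 dBm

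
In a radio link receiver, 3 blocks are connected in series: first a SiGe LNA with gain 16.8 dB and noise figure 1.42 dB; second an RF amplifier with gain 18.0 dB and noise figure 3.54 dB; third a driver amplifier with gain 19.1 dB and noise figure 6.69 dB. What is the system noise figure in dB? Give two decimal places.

Convert to linear (a loss of L dB is a gain of −L dB): F_i = 10^(NF_i/10), G_i = 10^(G_i,dB/10)
  Stage 1: F_1 = 10^(1.42/10) = 1.387, G_1 = 10^(16.8/10) = 47.86
  Stage 2: F_2 = 10^(3.54/10) = 2.259, G_2 = 10^(18.0/10) = 63.10
  Stage 3: F_3 = 10^(6.69/10) = 4.667, G_3 = 10^(19.1/10) = 81.28
Friis cascade:
  F = 1.387 + (2.259 − 1)/47.86 + (4.667 − 1)/3020 = 1.414
NF = 10 log₁₀(1.414) = 1.51 dB

1.51 dB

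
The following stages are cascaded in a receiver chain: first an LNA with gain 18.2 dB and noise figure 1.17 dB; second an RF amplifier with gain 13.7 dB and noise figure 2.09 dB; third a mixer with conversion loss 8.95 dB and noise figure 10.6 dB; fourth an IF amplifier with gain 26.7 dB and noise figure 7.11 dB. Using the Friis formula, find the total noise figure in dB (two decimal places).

Convert to linear (a loss of L dB is a gain of −L dB): F_i = 10^(NF_i/10), G_i = 10^(G_i,dB/10)
  Stage 1: F_1 = 10^(1.17/10) = 1.309, G_1 = 10^(18.2/10) = 66.07
  Stage 2: F_2 = 10^(2.09/10) = 1.618, G_2 = 10^(13.7/10) = 23.44
  Stage 3: F_3 = 10^(10.6/10) = 11.48, G_3 = 10^(−8.95/10) = 0.1274
  Stage 4: F_4 = 10^(7.11/10) = 5.140, G_4 = 10^(26.7/10) = 467.7
Friis cascade:
  F = 1.309 + (1.618 − 1)/66.07 + (11.48 − 1)/1549 + (5.140 − 1)/197.2 = 1.346
NF = 10 log₁₀(1.346) = 1.29 dB

1.29 dB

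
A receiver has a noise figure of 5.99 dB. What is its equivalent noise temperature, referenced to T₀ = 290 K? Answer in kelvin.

F = 10^(5.99/10) = 3.97192
T_e = (F − 1)·T₀ = (3.97192 − 1) × 290 = 862 K

862 K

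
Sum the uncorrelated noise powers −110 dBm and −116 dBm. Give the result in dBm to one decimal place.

−109.0 dBm

Convert to linear, add, convert back:
P₁ = 1.00×10⁻¹⁴ W, P₂ = 2.51×10⁻¹⁵ W
P_tot = 1.25×10⁻¹⁴ W → 10 log₁₀(P_tot / 10⁻³) = −109.0 dBm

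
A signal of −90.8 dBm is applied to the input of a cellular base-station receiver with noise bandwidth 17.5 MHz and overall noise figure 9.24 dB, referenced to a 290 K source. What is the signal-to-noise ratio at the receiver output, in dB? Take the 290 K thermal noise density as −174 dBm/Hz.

Noise floor: N = −174 + 10 log₁₀(B) + NF
10 log₁₀(1.75×10⁷) = 72.43 dB
N = −174 + 72.43 + 9.24 = −92.33 dBm
SNR = P_sig − N = −90.8 − (−92.33) = 1.53 dB → 1.5 dB

1.5 dB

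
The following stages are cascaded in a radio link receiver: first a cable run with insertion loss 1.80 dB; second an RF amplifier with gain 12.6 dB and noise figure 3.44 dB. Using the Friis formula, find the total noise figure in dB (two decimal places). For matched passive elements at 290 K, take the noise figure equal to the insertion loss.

Convert to linear (a loss of L dB is a gain of −L dB): F_i = 10^(NF_i/10), G_i = 10^(G_i,dB/10)
  Stage 1: F_1 = 10^(1.80/10) = 1.514, G_1 = 10^(−1.80/10) = 0.6607
  Stage 2: F_2 = 10^(3.44/10) = 2.208, G_2 = 10^(12.6/10) = 18.20
Friis cascade:
  F = 1.514 + (2.208 − 1)/0.6607 = 3.342
NF = 10 log₁₀(3.342) = 5.24 dB

5.24 dB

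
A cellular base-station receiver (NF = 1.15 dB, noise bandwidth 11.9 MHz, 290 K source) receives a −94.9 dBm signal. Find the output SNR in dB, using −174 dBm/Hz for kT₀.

Noise floor: N = −174 + 10 log₁₀(B) + NF
10 log₁₀(1.19×10⁷) = 70.76 dB
N = −174 + 70.76 + 1.15 = −102.09 dBm
SNR = P_sig − N = −94.9 − (−102.09) = 7.19 dB → 7.2 dB

7.2 dB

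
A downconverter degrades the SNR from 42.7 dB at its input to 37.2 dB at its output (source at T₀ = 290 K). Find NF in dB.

5.5 dB

NF (dB) = SNR_in(dB) − SNR_out(dB) when the source is at T₀
NF = 42.7 − 37.2 = 5.5 dB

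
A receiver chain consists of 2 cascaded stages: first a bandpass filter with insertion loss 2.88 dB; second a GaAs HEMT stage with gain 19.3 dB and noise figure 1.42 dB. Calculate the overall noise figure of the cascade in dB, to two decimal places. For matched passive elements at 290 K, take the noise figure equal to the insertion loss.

4.30 dB

Convert to linear (a loss of L dB is a gain of −L dB): F_i = 10^(NF_i/10), G_i = 10^(G_i,dB/10)
  Stage 1: F_1 = 10^(2.88/10) = 1.941, G_1 = 10^(−2.88/10) = 0.5152
  Stage 2: F_2 = 10^(1.42/10) = 1.387, G_2 = 10^(19.3/10) = 85.11
Friis cascade:
  F = 1.941 + (1.387 − 1)/0.5152 = 2.692
NF = 10 log₁₀(2.692) = 4.30 dB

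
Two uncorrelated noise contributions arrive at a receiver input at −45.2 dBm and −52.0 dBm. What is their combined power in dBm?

−44.4 dBm

Convert to linear, add, convert back:
P₁ = 3.02×10⁻⁸ W, P₂ = 6.31×10⁻⁹ W
P_tot = 3.65×10⁻⁸ W → 10 log₁₀(P_tot / 10⁻³) = −44.4 dBm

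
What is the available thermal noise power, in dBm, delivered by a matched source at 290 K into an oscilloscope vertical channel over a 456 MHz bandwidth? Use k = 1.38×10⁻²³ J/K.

P_n = kTB = 1.38×10⁻²³ × 290 × 4.56×10⁸ = 1.82×10⁻¹² W
In dBm: 10 log₁₀(1.82×10⁻¹² / 10⁻³) = −87.4 dBm

−87.4 dBm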